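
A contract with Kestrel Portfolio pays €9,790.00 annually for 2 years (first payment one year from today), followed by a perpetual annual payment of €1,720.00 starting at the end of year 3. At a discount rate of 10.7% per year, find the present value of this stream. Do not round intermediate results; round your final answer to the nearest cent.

€29950.08

PV of 2-year annuity: €9,790.00 × [1 − (1+0.107)^−2] / 0.107 = 16832.63033
Perpetuity value at year 2: €1,720.00 / 0.107 = 16074.76636
PV of perpetuity: 16074.76636 / (1+0.107)^2 = 13117.45030
Total PV = 16832.63033 + 13117.45030 = 29950.08063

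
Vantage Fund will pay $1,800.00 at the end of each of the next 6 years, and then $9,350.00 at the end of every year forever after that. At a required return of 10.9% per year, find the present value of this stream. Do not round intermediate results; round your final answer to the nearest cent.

PV of 6-year annuity: $1,800.00 × [1 − (1+0.109)^−6] / 0.109 = 7636.95543
Perpetuity value at year 6: $9,350.00 / 0.109 = 85779.81651
PV of perpetuity: 85779.81651 / (1+0.109)^6 = 46110.07579
Total PV = 7636.95543 + 46110.07579 = 53747.03122

$53747.03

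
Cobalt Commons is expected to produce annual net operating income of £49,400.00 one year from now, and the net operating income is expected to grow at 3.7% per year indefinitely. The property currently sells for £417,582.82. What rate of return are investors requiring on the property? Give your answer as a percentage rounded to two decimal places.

P = D₁/(r − g) ⇒ r = D₁/P + g = £49,400.0000/£417,582.82 + 0.037 = 0.118300 + 0.037 = 0.155300

15.53%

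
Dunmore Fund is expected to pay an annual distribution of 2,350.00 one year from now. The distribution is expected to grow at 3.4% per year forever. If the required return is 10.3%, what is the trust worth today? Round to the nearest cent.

Growing perpetuity: P = D₁ / (r − g) = 2,350.0000 / (0.103 − 0.034) = 34,057.97

34057.97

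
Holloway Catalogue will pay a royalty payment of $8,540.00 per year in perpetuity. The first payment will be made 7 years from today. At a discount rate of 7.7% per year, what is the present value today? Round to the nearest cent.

$71067.81

Value at end of year 6: C / r = $8,540.00 / 0.077 = $110,909.0909
Discount to today: PV = $110,909.0909 / (1 + 0.077)^6 = $110,909.0909 / 1.560609 = $71,067.81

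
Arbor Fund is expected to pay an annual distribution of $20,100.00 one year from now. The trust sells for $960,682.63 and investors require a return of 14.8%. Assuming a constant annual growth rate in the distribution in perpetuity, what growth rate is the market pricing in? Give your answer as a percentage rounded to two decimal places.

12.71%

P = D₁/(r−g) ⇒ g = r − D₁/P = 0.148 − $20,100.00/$960,682.63 = 0.127077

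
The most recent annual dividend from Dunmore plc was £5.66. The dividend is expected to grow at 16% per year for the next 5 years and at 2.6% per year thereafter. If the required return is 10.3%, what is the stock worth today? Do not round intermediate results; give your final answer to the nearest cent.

D_1 = 6.56560
D_2 = 7.61610
D_3 = 8.83467
D_4 = 10.24822
D_5 = 11.88793
Terminal value at year 5: TV = D_5×(1+g_2)/(r−g_2) = 12.19702/0.077 = 158.40286
P_0 = D_1/(1+r)^1 + D_2/(1+r)^2 + D_3/(1+r)^3 + D_4/(1+r)^4 + D_5/(1+r)^5 + TV/(1+r)^5
    = 5.95249 + 6.26010 + 6.58361 + 6.92383 + 7.28163 + 97.02540 = 130.02707

£130.03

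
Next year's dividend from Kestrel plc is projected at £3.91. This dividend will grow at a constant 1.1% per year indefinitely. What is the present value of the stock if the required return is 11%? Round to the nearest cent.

Growing perpetuity: P = D₁ / (r − g) = £3.9100 / (0.11 − 0.011) = £39.49

£39.49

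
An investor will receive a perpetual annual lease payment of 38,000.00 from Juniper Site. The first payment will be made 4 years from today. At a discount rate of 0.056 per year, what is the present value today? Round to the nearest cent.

576240.55

Value at end of year 3: C / r = 38,000.00 / 0.056 = 678,571.4286
Discount to today: PV = 678,571.4286 / (1 + 0.056)^3 = 678,571.4286 / 1.177584 = 576,240.55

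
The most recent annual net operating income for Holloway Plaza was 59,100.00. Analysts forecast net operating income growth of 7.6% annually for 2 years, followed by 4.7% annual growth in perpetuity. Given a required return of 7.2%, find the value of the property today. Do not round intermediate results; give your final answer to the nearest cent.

D_1 = 63591.60000
D_2 = 68424.56160
Terminal value at year 2: TV = D_2×(1+g_2)/(r−g_2) = 71640.51600/0.025 = 2865620.63981
P_0 = D_1/(1+r)^1 + D_2/(1+r)^2 + TV/(1+r)^2
    = 59320.52239 + 59541.86762 + 2493613.41596 = 2612475.80597

2612475.81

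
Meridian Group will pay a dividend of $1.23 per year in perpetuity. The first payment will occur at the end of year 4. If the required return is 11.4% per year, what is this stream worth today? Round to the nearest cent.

Value at end of year 3: C / r = $1.23 / 0.114 = $10.7895
Discount to today: PV = $10.7895 / (1 + 0.114)^3 = $10.7895 / 1.382470 = $7.80

$7.80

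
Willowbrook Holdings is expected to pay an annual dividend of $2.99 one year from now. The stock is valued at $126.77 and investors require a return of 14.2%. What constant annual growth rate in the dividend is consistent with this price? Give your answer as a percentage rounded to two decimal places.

P = D₁/(r−g) ⇒ g = r − D₁/P = 0.142 − $2.99/$126.77 = 0.118414

11.84%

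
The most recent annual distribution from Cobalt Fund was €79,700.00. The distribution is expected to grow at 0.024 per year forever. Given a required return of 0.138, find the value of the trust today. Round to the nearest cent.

D₁ = D₀ × (1 + g) = €79,700.00 × 1.024 = €81,612.8000
Growing perpetuity: P = D₁ / (r − g) = €81,612.8000 / (0.138 − 0.024) = €715,901.75

€715901.75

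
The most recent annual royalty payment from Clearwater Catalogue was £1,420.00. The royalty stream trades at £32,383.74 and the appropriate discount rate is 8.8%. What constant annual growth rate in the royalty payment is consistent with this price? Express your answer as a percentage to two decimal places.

4.23%

P = D₀(1+g)/(r−g) ⇒ P(r−g) = D₀(1+g) ⇒ g(P+D₀) = P·r − D₀
g = (P·r − D₀)/(P + D₀) = (£32,383.74×0.088 − £1,420.00) / (£32,383.74 + £1,420.00) = 0.042296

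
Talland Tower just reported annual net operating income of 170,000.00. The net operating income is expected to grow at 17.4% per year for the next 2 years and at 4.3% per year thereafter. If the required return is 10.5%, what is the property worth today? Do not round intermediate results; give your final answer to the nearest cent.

D_1 = 199580.00000
D_2 = 234306.92000
Terminal value at year 2: TV = D_2×(1+g_2)/(r−g_2) = 244382.11756/0.062 = 3941647.05742
P_0 = D_1/(1+r)^1 + D_2/(1+r)^2 + TV/(1+r)^2
    = 180615.38462 + 191893.63035 + 3228146.07188 = 3600655.08685

3600655.09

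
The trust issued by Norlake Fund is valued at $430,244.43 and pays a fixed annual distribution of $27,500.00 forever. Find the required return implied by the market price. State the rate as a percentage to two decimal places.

6.39%

P = C/r ⇒ r = C/P = $27,500.00/$430,244.43 = 0.063917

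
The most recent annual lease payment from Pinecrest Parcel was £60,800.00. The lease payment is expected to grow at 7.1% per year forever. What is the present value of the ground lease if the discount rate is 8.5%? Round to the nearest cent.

D₁ = D₀ × (1 + g) = £60,800.00 × 1.071 = £65,116.8000
Growing perpetuity: P = D₁ / (r − g) = £65,116.8000 / (0.085 − 0.071) = £4,651,200.00

£4651200.00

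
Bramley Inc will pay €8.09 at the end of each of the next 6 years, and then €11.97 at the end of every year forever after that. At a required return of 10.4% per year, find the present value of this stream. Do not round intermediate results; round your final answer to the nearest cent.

PV of 6-year annuity: €8.09 × [1 − (1+0.104)^−6] / 0.104 = 34.82485
Perpetuity value at year 6: €11.97 / 0.104 = 115.09615
PV of perpetuity: 115.09615 / (1+0.104)^6 = 63.56915
Total PV = 34.82485 + 63.56915 = 98.39400

€98.39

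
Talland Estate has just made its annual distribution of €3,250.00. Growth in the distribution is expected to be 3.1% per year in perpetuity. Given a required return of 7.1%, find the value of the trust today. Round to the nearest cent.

€83768.75

D₁ = D₀ × (1 + g) = €3,250.00 × 1.031 = €3,350.7500
Growing perpetuity: P = D₁ / (r − g) = €3,350.7500 / (0.071 − 0.031) = €83,768.75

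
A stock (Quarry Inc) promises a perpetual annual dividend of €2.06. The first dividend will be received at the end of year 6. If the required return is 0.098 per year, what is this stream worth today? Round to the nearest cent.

Value at end of year 5: C / r = €2.06 / 0.098 = €21.0204
Discount to today: PV = €21.0204 / (1 + 0.098)^5 = €21.0204 / 1.595922 = €13.17

€13.17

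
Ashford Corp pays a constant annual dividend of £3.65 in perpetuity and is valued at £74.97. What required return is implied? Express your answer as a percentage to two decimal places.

P = C/r ⇒ r = C/P = £3.65/£74.97 = 0.048686

4.87%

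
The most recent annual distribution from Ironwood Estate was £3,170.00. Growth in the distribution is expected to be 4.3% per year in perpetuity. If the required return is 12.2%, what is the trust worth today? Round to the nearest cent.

£41852.03

D₁ = D₀ × (1 + g) = £3,170.00 × 1.043 = £3,306.3100
Growing perpetuity: P = D₁ / (r − g) = £3,306.3100 / (0.122 − 0.043) = £41,852.03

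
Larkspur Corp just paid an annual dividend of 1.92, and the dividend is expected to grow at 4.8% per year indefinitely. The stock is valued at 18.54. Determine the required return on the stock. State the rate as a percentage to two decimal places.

15.65%

D₁ = 1.92 × 1.048 = 2.0122
P = D₁/(r − g) ⇒ r = D₁/P + g = 2.0122/18.54 + 0.048 = 0.108531 + 0.048 = 0.156531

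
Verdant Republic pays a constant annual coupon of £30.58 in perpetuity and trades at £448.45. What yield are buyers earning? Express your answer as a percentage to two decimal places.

6.82%

P = C/r ⇒ r = C/P = £30.58/£448.45 = 0.068190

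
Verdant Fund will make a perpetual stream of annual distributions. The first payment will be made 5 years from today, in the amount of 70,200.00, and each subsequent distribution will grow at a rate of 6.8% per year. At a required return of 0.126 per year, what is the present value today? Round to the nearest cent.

Value at end of year 4: C₁ / (r − g) = 70,200.00 / (0.126 − 0.068) = 1,210,344.8276
Discount to today: PV = 1,210,344.8276 / (1 + 0.126)^4 = 1,210,344.8276 / 1.607510 = 752,931.66

752931.66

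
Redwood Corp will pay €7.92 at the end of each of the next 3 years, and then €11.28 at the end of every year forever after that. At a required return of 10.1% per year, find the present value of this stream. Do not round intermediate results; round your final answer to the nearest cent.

€103.34

PV of 3-year annuity: €7.92 × [1 − (1+0.101)^−3] / 0.101 = 19.66124
Perpetuity value at year 3: €11.28 / 0.101 = 111.68317
PV of perpetuity: 111.68317 / (1+0.101)^3 = 83.68079
Total PV = 19.66124 + 83.68079 = 103.34203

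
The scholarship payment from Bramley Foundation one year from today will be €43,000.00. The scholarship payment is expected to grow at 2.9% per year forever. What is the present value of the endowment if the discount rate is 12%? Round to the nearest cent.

Growing perpetuity: P = D₁ / (r − g) = €43,000.0000 / (0.12 − 0.029) = €472,527.47

€472527.47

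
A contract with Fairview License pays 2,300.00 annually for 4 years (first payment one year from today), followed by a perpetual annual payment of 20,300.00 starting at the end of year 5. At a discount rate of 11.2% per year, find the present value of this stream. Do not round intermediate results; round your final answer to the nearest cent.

125643.61

PV of 4-year annuity: 2,300.00 × [1 − (1+0.112)^−4] / 0.112 = 7105.26119
Perpetuity value at year 4: 20,300.00 / 0.112 = 181250.00000
PV of perpetuity: 181250.00000 / (1+0.112)^4 = 118538.34686
Total PV = 7105.26119 + 118538.34686 = 125643.60805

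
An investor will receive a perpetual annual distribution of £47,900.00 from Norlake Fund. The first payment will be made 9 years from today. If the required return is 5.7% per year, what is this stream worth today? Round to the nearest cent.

Value at end of year 8: C / r = £47,900.00 / 0.057 = £840,350.8772
Discount to today: PV = £840,350.8772 / (1 + 0.057)^8 = £840,350.8772 / 1.558116 = £539,337.68

£539337.68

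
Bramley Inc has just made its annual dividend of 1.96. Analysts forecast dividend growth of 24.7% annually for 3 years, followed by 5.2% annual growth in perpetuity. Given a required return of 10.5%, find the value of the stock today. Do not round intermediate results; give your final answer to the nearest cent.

63.44

D_1 = 2.44412
D_2 = 3.04782
D_3 = 3.80063
Terminal value at year 3: TV = D_3×(1+g_2)/(r−g_2) = 3.99826/0.053 = 75.43889
P_0 = D_1/(1+r)^1 + D_2/(1+r)^2 + D_3/(1+r)^3 + TV/(1+r)^3
    = 2.21187 + 2.49611 + 2.81688 + 55.91244 = 63.43731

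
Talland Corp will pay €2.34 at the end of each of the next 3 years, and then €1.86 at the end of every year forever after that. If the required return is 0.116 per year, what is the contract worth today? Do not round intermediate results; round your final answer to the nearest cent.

PV of 3-year annuity: €2.34 × [1 − (1+0.116)^−3] / 0.116 = 5.65914
Perpetuity value at year 3: €1.86 / 0.116 = 16.03448
PV of perpetuity: 16.03448 / (1+0.116)^3 = 11.53619
Total PV = 5.65914 + 11.53619 = 17.19533

€17.20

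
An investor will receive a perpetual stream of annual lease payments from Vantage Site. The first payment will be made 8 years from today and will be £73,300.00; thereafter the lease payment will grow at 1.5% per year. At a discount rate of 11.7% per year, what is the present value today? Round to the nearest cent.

Value at end of year 7: C₁ / (r − g) = £73,300.00 / (0.117 − 0.015) = £718,627.4510
Discount to today: PV = £718,627.4510 / (1 + 0.117)^7 = £718,627.4510 / 2.169563 = £331,231.47

£331231.47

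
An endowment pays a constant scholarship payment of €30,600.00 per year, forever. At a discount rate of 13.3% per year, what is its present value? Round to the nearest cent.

€230075.19

Level perpetuity: PV = C / r = €30,600.00 / 0.133 = €230,075.19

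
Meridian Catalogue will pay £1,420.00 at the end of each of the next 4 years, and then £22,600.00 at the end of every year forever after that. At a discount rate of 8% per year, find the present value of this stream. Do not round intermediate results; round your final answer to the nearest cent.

£212349.15

PV of 4-year annuity: £1,420.00 × [1 − (1+0.08)^−4] / 0.08 = 4703.22011
Perpetuity value at year 4: £22,600.00 / 0.08 = 282500.00000
PV of perpetuity: 282500.00000 / (1+0.08)^4 = 207645.93341
Total PV = 4703.22011 + 207645.93341 = 212349.15353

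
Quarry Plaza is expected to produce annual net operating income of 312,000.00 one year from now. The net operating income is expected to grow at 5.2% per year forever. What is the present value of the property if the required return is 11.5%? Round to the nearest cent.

Growing perpetuity: P = D₁ / (r − g) = 312,000.0000 / (0.115 − 0.052) = 4,952,380.95

4952380.95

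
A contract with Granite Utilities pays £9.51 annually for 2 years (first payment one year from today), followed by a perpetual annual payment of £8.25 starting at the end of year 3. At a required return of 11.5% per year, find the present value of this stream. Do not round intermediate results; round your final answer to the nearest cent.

£73.88

PV of 2-year annuity: £9.51 × [1 − (1+0.115)^−2] / 0.115 = 16.17861
Perpetuity value at year 2: £8.25 / 0.115 = 71.73913
PV of perpetuity: 71.73913 / (1+0.115)^2 = 57.70406
Total PV = 16.17861 + 57.70406 = 73.88267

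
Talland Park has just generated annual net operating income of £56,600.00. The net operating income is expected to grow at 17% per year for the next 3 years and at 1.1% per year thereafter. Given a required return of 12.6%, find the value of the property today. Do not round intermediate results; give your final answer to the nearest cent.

£741648.12

D_1 = 66222.00000
D_2 = 77479.74000
D_3 = 90651.29580
Terminal value at year 3: TV = D_3×(1+g_2)/(r−g_2) = 91648.46005/0.115 = 796943.13090
P_0 = D_1/(1+r)^1 + D_2/(1+r)^2 + D_3/(1+r)^3 + TV/(1+r)^3
    = 58811.72291 + 61109.87194 + 63497.82431 + 558228.69894 = 741648.11811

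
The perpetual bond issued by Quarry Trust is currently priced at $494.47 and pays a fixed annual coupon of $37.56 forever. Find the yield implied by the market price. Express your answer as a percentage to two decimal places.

7.60%

P = C/r ⇒ r = C/P = $37.56/$494.47 = 0.075960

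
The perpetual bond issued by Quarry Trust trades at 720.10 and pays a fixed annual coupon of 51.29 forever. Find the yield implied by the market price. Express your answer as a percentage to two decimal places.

7.12%

P = C/r ⇒ r = C/P = 51.29/720.10 = 0.071226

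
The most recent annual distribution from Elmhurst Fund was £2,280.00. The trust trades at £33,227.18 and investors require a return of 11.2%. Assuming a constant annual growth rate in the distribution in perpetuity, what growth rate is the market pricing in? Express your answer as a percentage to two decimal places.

4.06%

P = D₀(1+g)/(r−g) ⇒ P(r−g) = D₀(1+g) ⇒ g(P+D₀) = P·r − D₀
g = (P·r − D₀)/(P + D₀) = (£33,227.18×0.112 − £2,280.00) / (£33,227.18 + £2,280.00) = 0.040596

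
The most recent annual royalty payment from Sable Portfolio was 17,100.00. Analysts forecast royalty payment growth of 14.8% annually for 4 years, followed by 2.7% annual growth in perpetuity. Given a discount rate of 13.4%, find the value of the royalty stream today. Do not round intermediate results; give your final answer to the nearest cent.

242921.79

D_1 = 19630.80000
D_2 = 22536.15840
D_3 = 25871.50984
D_4 = 29700.49330
Terminal value at year 4: TV = D_4×(1+g_2)/(r−g_2) = 30502.40662/0.107 = 285069.22074
P_0 = D_1/(1+r)^1 + D_2/(1+r)^2 + D_3/(1+r)^3 + D_4/(1+r)^4 + TV/(1+r)^4
    = 17311.11111 + 17524.82853 + 17741.18444 + 17960.21141 + 172384.45903 = 242921.79452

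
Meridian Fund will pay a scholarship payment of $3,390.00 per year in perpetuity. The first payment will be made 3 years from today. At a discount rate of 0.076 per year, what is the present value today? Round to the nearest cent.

Value at end of year 2: C / r = $3,390.00 / 0.076 = $44,605.2632
Discount to today: PV = $44,605.2632 / (1 + 0.076)^2 = $44,605.2632 / 1.157776 = $38,526.68

$38526.68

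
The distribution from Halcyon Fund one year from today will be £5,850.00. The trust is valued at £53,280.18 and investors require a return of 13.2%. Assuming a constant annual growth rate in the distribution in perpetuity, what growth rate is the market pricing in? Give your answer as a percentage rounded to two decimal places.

2.22%

P = D₁/(r−g) ⇒ g = r − D₁/P = 0.132 − £5,850.00/£53,280.18 = 0.022203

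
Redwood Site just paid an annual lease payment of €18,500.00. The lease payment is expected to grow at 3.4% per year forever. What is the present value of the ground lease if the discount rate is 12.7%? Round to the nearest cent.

€205688.17

D₁ = D₀ × (1 + g) = €18,500.00 × 1.034 = €19,129.0000
Growing perpetuity: P = D₁ / (r − g) = €19,129.0000 / (0.127 − 0.034) = €205,688.17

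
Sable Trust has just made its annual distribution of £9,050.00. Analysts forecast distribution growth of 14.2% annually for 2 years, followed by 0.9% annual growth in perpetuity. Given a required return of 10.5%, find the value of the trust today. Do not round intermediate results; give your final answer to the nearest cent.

D_1 = 10335.10000
D_2 = 11802.68420
Terminal value at year 2: TV = D_2×(1+g_2)/(r−g_2) = 11908.90836/0.096 = 124051.12873
P_0 = D_1/(1+r)^1 + D_2/(1+r)^2 + TV/(1+r)^2
    = 9353.03167 + 9666.21011 + 101595.89585 = 120615.13763

£120615.14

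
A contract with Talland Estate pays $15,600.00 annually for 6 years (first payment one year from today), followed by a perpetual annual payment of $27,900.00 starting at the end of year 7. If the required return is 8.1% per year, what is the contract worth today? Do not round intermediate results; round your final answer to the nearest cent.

$287755.11

PV of 6-year annuity: $15,600.00 × [1 − (1+0.081)^−6] / 0.081 = 71898.66624
Perpetuity value at year 6: $27,900.00 / 0.081 = 344444.44444
PV of perpetuity: 344444.44444 / (1+0.081)^6 = 215856.44520
Total PV = 71898.66624 + 215856.44520 = 287755.11145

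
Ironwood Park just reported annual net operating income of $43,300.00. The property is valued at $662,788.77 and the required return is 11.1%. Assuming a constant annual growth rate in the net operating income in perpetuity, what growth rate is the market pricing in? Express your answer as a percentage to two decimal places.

4.29%

P = D₀(1+g)/(r−g) ⇒ P(r−g) = D₀(1+g) ⇒ g(P+D₀) = P·r − D₀
g = (P·r − D₀)/(P + D₀) = ($662,788.77×0.111 − $43,300.00) / ($662,788.77 + $43,300.00) = 0.042869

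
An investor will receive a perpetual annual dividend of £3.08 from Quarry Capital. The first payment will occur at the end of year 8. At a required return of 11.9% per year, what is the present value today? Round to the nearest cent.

£11.78

Value at end of year 7: C / r = £3.08 / 0.119 = £25.8824
Discount to today: PV = £25.8824 / (1 + 0.119)^7 = £25.8824 / 2.196902 = £11.78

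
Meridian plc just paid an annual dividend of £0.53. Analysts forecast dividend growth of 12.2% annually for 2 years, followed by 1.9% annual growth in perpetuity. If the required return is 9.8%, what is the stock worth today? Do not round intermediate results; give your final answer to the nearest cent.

£8.23

D_1 = 0.59466
D_2 = 0.66721
Terminal value at year 2: TV = D_2×(1+g_2)/(r−g_2) = 0.67989/0.079 = 8.60615
P_0 = D_1/(1+r)^1 + D_2/(1+r)^2 + TV/(1+r)^2
    = 0.54158 + 0.55342 + 7.13845 = 8.23346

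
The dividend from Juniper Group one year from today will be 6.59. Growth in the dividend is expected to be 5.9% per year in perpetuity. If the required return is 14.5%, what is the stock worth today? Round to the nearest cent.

Growing perpetuity: P = D₁ / (r − g) = 6.5900 / (0.145 − 0.059) = 76.63

76.63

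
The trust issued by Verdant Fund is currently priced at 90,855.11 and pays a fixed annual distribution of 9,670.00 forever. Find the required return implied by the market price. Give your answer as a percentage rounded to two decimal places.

P = C/r ⇒ r = C/P = 9,670.00/90,855.11 = 0.106433

10.64%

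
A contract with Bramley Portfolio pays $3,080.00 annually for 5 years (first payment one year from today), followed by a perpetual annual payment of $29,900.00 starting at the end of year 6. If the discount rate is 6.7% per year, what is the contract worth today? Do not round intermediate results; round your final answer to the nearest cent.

$335412.36

PV of 5-year annuity: $3,080.00 × [1 − (1+0.067)^−5] / 0.067 = 12730.70020
Perpetuity value at year 5: $29,900.00 / 0.067 = 446268.65672
PV of perpetuity: 446268.65672 / (1+0.067)^5 = 322681.66449
Total PV = 12730.70020 + 322681.66449 = 335412.36469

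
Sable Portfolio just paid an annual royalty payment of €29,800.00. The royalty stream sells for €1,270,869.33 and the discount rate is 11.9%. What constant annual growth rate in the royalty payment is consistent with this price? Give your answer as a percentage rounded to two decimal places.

9.34%

P = D₀(1+g)/(r−g) ⇒ P(r−g) = D₀(1+g) ⇒ g(P+D₀) = P·r − D₀
g = (P·r − D₀)/(P + D₀) = (€1,270,869.33×0.119 − €29,800.00) / (€1,270,869.33 + €29,800.00) = 0.093362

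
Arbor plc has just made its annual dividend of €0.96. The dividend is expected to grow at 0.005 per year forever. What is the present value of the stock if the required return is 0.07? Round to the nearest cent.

D₁ = D₀ × (1 + g) = €0.96 × 1.005 = €0.9648
Growing perpetuity: P = D₁ / (r − g) = €0.9648 / (0.07 − 0.005) = €14.84

€14.84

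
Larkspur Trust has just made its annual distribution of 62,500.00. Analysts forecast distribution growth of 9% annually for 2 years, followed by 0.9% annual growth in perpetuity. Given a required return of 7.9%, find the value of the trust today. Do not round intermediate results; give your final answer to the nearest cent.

1046273.00

D_1 = 68125.00000
D_2 = 74256.25000
Terminal value at year 2: TV = D_2×(1+g_2)/(r−g_2) = 74924.55625/0.07 = 1070350.80357
P_0 = D_1/(1+r)^1 + D_2/(1+r)^2 + TV/(1+r)^2
    = 63137.16404 + 63780.82373 + 919355.01633 = 1046273.00410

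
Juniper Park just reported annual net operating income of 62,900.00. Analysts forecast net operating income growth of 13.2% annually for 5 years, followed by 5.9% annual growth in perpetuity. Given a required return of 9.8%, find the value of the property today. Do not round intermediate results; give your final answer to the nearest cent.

2334260.30

D_1 = 71202.80000
D_2 = 80601.56960
D_3 = 91240.97679
D_4 = 103284.78572
D_5 = 116918.37744
Terminal value at year 5: TV = D_5×(1+g_2)/(r−g_2) = 123816.56171/0.039 = 3174783.63352
P_0 = D_1/(1+r)^1 + D_2/(1+r)^2 + D_3/(1+r)^3 + D_4/(1+r)^4 + D_5/(1+r)^5 + TV/(1+r)^5
    = 64847.72313 + 66855.75828 + 68925.97301 + 71060.29276 + 73260.70255 + 1989309.84627 = 2334260.29601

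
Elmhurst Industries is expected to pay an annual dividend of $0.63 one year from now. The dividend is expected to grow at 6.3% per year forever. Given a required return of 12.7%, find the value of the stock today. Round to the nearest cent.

$9.84

Growing perpetuity: P = D₁ / (r − g) = $0.6300 / (0.127 − 0.063) = $9.84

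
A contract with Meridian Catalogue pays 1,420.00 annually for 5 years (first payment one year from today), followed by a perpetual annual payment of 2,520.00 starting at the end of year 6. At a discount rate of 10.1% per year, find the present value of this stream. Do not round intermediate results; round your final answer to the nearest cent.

20791.26

PV of 5-year annuity: 1,420.00 × [1 − (1+0.101)^−5] / 0.101 = 5369.19385
Perpetuity value at year 5: 2,520.00 / 0.101 = 24950.49505
PV of perpetuity: 24950.49505 / (1+0.101)^5 = 15422.06652
Total PV = 5369.19385 + 15422.06652 = 20791.26038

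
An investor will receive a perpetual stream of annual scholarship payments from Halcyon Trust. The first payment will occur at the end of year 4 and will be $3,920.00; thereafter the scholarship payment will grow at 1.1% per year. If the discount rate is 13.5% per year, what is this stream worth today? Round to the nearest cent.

Value at end of year 3: C₁ / (r − g) = $3,920.00 / (0.135 − 0.011) = $31,612.9032
Discount to today: PV = $31,612.9032 / (1 + 0.135)^3 = $31,612.9032 / 1.462135 = $21,621.05

$21621.05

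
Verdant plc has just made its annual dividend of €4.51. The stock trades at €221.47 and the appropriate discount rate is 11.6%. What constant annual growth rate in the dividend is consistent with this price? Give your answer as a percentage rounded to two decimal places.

P = D₀(1+g)/(r−g) ⇒ P(r−g) = D₀(1+g) ⇒ g(P+D₀) = P·r − D₀
g = (P·r − D₀)/(P + D₀) = (€221.47×0.116 − €4.51) / (€221.47 + €4.51) = 0.093727

9.37%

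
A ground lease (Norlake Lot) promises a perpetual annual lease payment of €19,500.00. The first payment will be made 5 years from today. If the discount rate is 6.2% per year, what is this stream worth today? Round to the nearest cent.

€247254.87

Value at end of year 4: C / r = €19,500.00 / 0.062 = €314,516.1290
Discount to today: PV = €314,516.1290 / (1 + 0.062)^4 = €314,516.1290 / 1.272032 = €247,254.87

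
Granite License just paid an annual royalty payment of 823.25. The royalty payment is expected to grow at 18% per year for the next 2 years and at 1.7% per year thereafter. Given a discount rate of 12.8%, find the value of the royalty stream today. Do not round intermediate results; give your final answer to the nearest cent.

D_1 = 971.43500
D_2 = 1146.29330
Terminal value at year 2: TV = D_2×(1+g_2)/(r−g_2) = 1165.78029/0.111 = 10502.52510
P_0 = D_1/(1+r)^1 + D_2/(1+r)^2 + TV/(1+r)^2
    = 861.20124 + 900.90201 + 8254.21029 = 10016.31353

10016.31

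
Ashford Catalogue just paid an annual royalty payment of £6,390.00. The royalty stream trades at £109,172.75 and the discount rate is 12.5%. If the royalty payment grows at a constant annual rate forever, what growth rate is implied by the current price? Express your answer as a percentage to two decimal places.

P = D₀(1+g)/(r−g) ⇒ P(r−g) = D₀(1+g) ⇒ g(P+D₀) = P·r − D₀
g = (P·r − D₀)/(P + D₀) = (£109,172.75×0.125 − £6,390.00) / (£109,172.75 + £6,390.00) = 0.062794

6.28%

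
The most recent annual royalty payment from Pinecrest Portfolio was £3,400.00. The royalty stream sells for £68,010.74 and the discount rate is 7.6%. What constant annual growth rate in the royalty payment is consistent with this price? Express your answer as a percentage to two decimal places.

2.48%

P = D₀(1+g)/(r−g) ⇒ P(r−g) = D₀(1+g) ⇒ g(P+D₀) = P·r − D₀
g = (P·r − D₀)/(P + D₀) = (£68,010.74×0.076 − £3,400.00) / (£68,010.74 + £3,400.00) = 0.024770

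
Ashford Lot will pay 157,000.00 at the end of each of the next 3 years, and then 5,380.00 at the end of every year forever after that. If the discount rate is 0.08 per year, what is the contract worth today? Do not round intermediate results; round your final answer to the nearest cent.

457989.45

PV of 3-year annuity: 157,000.00 × [1 − (1+0.08)^−3] / 0.08 = 404604.22700
Perpetuity value at year 3: 5,380.00 / 0.08 = 67250.00000
PV of perpetuity: 67250.00000 / (1+0.08)^3 = 53385.21821
Total PV = 404604.22700 + 53385.21821 = 457989.44521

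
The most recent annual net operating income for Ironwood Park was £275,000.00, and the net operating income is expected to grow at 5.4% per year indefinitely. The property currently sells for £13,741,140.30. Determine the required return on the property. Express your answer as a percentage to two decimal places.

7.51%

D₁ = £275,000.00 × 1.054 = £289,850.0000
P = D₁/(r − g) ⇒ r = D₁/P + g = £289,850.0000/£13,741,140.30 + 0.054 = 0.021094 + 0.054 = 0.075094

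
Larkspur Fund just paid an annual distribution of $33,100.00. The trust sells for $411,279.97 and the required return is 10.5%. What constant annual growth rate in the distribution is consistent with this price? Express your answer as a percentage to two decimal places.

2.27%

P = D₀(1+g)/(r−g) ⇒ P(r−g) = D₀(1+g) ⇒ g(P+D₀) = P·r − D₀
g = (P·r − D₀)/(P + D₀) = ($411,279.97×0.105 − $33,100.00) / ($411,279.97 + $33,100.00) = 0.022693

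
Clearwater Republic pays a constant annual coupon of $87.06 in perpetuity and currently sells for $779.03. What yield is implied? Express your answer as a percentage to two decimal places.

11.18%

P = C/r ⇒ r = C/P = $87.06/$779.03 = 0.111754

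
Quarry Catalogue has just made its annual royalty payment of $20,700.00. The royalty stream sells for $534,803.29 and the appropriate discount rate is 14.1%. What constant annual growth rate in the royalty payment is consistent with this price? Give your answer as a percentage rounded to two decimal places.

P = D₀(1+g)/(r−g) ⇒ P(r−g) = D₀(1+g) ⇒ g(P+D₀) = P·r − D₀
g = (P·r − D₀)/(P + D₀) = ($534,803.29×0.141 − $20,700.00) / ($534,803.29 + $20,700.00) = 0.098482

9.85%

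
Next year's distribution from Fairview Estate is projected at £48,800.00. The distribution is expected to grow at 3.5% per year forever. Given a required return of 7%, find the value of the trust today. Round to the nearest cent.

£1394285.71

Growing perpetuity: P = D₁ / (r − g) = £48,800.0000 / (0.07 − 0.035) = £1,394,285.71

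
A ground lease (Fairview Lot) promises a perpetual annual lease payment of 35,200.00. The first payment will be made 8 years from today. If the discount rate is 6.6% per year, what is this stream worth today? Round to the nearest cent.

340955.97

Value at end of year 7: C / r = 35,200.00 / 0.066 = 533,333.3333
Discount to today: PV = 533,333.3333 / (1 + 0.066)^7 = 533,333.3333 / 1.564229 = 340,955.97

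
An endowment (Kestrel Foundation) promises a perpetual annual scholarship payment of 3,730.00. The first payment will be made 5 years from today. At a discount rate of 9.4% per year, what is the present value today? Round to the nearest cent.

Value at end of year 4: C / r = 3,730.00 / 0.094 = 39,680.8511
Discount to today: PV = 39,680.8511 / (1 + 0.094)^4 = 39,680.8511 / 1.432416 = 27,702.04

27702.04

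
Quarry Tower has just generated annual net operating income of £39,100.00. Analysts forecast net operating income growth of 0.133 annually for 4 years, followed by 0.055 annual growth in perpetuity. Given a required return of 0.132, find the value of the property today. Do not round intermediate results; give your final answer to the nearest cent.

£694362.01

D_1 = 44300.30000
D_2 = 50192.23990
D_3 = 56867.80781
D_4 = 64431.22624
Terminal value at year 4: TV = D_4×(1+g_2)/(r−g_2) = 67974.94369/0.077 = 882791.47647
P_0 = D_1/(1+r)^1 + D_2/(1+r)^2 + D_3/(1+r)^3 + D_4/(1+r)^4 + TV/(1+r)^4
    = 39134.54064 + 39169.11179 + 39203.71347 + 39238.34573 + 537616.29539 = 694362.00701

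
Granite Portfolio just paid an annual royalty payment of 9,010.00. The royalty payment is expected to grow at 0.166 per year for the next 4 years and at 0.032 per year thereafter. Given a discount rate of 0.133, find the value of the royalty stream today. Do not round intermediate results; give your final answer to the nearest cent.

142007.90

D_1 = 10505.66000
D_2 = 12249.59956
D_3 = 14283.03309
D_4 = 16654.01658
Terminal value at year 4: TV = D_4×(1+g_2)/(r−g_2) = 17186.94511/0.101 = 170167.77337
P_0 = D_1/(1+r)^1 + D_2/(1+r)^2 + D_3/(1+r)^3 + D_4/(1+r)^4 + TV/(1+r)^4
    = 9272.42718 + 9542.49788 + 9820.43471 + 10106.46679 + 103266.07650 = 142007.90307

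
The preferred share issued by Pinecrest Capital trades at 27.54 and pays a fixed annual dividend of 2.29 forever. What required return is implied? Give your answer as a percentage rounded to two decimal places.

8.32%

P = C/r ⇒ r = C/P = 2.29/27.54 = 0.083152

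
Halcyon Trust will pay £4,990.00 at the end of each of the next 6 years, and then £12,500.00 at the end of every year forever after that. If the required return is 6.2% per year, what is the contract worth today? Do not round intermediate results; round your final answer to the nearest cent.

PV of 6-year annuity: £4,990.00 × [1 − (1+0.062)^−6] / 0.062 = 24384.01378
Perpetuity value at year 6: £12,500.00 / 0.062 = 201612.90323
PV of perpetuity: 201612.90323 / (1+0.062)^6 = 140530.70437
Total PV = 24384.01378 + 140530.70437 = 164914.71815

£164914.72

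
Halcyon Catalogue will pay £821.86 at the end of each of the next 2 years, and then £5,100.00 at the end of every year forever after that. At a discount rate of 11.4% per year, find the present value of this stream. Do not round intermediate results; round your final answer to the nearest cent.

PV of 2-year annuity: £821.86 × [1 − (1+0.114)^−2] / 0.114 = 1400.01421
Perpetuity value at year 2: £5,100.00 / 0.114 = 44736.84211
PV of perpetuity: 44736.84211 / (1+0.114)^2 = 36049.14287
Total PV = 1400.01421 + 36049.14287 = 37449.15708

£37449.16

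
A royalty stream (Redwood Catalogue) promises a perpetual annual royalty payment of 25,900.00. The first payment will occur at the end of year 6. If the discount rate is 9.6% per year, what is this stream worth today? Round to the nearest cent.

Value at end of year 5: C / r = 25,900.00 / 0.096 = 269,791.6667
Discount to today: PV = 269,791.6667 / (1 + 0.096)^5 = 269,791.6667 / 1.581440 = 170,598.72

170598.72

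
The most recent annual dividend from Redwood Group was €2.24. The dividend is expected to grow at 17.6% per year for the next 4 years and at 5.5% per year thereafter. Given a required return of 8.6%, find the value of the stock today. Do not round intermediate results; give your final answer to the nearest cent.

€115.80

D_1 = 2.63424
D_2 = 3.09787
D_3 = 3.64309
D_4 = 4.28427
Terminal value at year 4: TV = D_4×(1+g_2)/(r−g_2) = 4.51991/0.031 = 145.80354
P_0 = D_1/(1+r)^1 + D_2/(1+r)^2 + D_3/(1+r)^3 + D_4/(1+r)^4 + TV/(1+r)^4
    = 2.42564 + 2.62665 + 2.84433 + 3.08005 + 104.82111 = 115.79779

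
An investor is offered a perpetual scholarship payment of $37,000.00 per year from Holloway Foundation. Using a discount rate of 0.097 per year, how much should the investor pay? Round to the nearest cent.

$381443.30

Level perpetuity: PV = C / r = $37,000.00 / 0.097 = $381,443.30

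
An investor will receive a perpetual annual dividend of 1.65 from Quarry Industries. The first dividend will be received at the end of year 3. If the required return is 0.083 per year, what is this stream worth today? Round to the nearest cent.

16.95

Value at end of year 2: C / r = 1.65 / 0.083 = 19.8795
Discount to today: PV = 19.8795 / (1 + 0.083)^2 = 19.8795 / 1.172889 = 16.95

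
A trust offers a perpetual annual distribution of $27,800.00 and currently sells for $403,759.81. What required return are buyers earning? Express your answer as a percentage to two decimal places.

6.89%

P = C/r ⇒ r = C/P = $27,800.00/$403,759.81 = 0.068853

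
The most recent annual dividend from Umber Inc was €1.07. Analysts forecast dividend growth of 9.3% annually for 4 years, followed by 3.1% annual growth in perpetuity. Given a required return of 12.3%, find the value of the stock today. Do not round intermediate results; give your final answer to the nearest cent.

€14.76

D_1 = 1.16951
D_2 = 1.27827
D_3 = 1.39715
D_4 = 1.52709
Terminal value at year 4: TV = D_4×(1+g_2)/(r−g_2) = 1.57443/0.092 = 17.11336
P_0 = D_1/(1+r)^1 + D_2/(1+r)^2 + D_3/(1+r)^3 + D_4/(1+r)^4 + TV/(1+r)^4
    = 1.04142 + 1.01360 + 0.98652 + 0.96016 + 10.76010 = 14.76179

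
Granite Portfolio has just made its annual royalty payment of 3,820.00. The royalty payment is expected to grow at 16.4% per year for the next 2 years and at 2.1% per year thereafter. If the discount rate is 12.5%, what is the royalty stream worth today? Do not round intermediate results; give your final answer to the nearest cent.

D_1 = 4446.48000
D_2 = 5175.70272
Terminal value at year 2: TV = D_2×(1+g_2)/(r−g_2) = 5284.39248/0.104 = 50811.46613
P_0 = D_1/(1+r)^1 + D_2/(1+r)^2 + TV/(1+r)^2
    = 3952.42667 + 4089.44412 + 40147.33126 = 48189.20205

48189.20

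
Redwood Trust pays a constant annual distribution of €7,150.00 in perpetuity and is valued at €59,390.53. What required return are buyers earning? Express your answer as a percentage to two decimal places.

P = C/r ⇒ r = C/P = €7,150.00/€59,390.53 = 0.120390

12.04%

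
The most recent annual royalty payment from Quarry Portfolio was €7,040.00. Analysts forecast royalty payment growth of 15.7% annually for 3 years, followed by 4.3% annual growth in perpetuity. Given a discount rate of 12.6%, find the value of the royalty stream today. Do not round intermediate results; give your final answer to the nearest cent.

D_1 = 8145.28000
D_2 = 9424.08896
D_3 = 10903.67093
Terminal value at year 3: TV = D_3×(1+g_2)/(r−g_2) = 11372.52878/0.083 = 137018.41899
P_0 = D_1/(1+r)^1 + D_2/(1+r)^2 + D_3/(1+r)^3 + TV/(1+r)^3
    = 7233.81883 + 7432.97370 + 7637.61152 + 95976.25075 = 118280.65479

€118280.65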